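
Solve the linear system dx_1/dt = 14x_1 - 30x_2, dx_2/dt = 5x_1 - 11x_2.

x_1(t) = 2K_1e^(-t) + 3K_2e^(4t), x_2(t) = K_1e^(-t) + K_2e^(4t)

Coefficient matrix A = [[14, -30], [5, -11]].
Characteristic polynomial det(A - λI) = λ^2 - 3λ - 4 = 0.
Eigenvalues λ = -1, 4.
For λ=-1: (A-λI) row 1 is [15, -30], so an eigenvector is (2, 1).
For λ=4: (A-λI) row 1 is [10, -30], so an eigenvector is (3, 1).
General solution: K_1e^(-t)(2,1) + K_2e^(4t)(3,1).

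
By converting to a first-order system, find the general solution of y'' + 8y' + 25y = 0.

Let x_1 = y, x_2 = y'. Then x_1' = x_2 and x_2' = -25x_1 - 8x_2.
A = [[0,1],[-25,-8]]; det(A-λI) = λ^2 + 8λ + 25.
Eigenvalues λ = -4 ± 3i.

y(t) = K_1e^(-4t)cos(3t) + K_2e^(-4t)sin(3t)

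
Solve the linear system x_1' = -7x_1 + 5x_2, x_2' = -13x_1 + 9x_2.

Coefficient matrix A = [[-7, 5], [-13, 9]].
Characteristic polynomial det(A - λI) = λ^2 - 2λ + 2 = 0.
Eigenvalues λ = 1 ± i (complex conjugate pair).
For λ=1+i: an eigenvector is (2,3) - i(-1,-2) = (2 + i, 3 + 2i).
A real fundamental pair from Re and Im of e^((1+i)t)v: X_1 = e^(t)(cos(t)·(2,3) + sin(t)·(-1,-2)), X_2 = e^(t)(sin(t)·(2,3) - cos(t)·(-1,-2)).
General solution: K_1X_1 + K_2X_2.

x_1(t) = -K_1e^(t)sin(t) + 2K_1e^(t)cos(t) + 2K_2e^(t)sin(t) + K_2e^(t)cos(t), x_2(t) = -2K_1e^(t)sin(t) + 3K_1e^(t)cos(t) + 3K_2e^(t)sin(t) + 2K_2e^(t)cos(t)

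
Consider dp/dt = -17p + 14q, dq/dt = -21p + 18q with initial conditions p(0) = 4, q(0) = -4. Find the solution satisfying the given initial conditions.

Coefficient matrix A = [[-17, 14], [-21, 18]].
Characteristic polynomial det(A - λI) = λ^2 - λ - 12 = 0.
Eigenvalues λ = 4, -3.
For λ=4: (A-λI) row 1 is [-21, 14], so an eigenvector is (2, 3).
For λ=-3: (A-λI) row 1 is [-14, 14], so an eigenvector is (-1, -1).
General solution: c_1e^(4t)(2,3) + c_2e^(-3t)(-1,-1).
Applying p(0)=4, q(0)=-4 gives c_1=-8, c_2=-20.

p(t) = -16e^(4t) + 20e^(-3t), q(t) = -24e^(4t) + 20e^(-3t)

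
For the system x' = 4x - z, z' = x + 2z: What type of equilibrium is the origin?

unstable improper node

A = [[4,-1],[1,2]]; det(A-λI) = λ^2 - 6λ + 9.
repeated λ = 3 with a single eigenvector.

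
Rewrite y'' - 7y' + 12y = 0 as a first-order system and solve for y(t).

Let x_1 = y, x_2 = y'. Then x_1' = x_2 and x_2' = -12x_1 + 7x_2.
A = [[0,1],[-12,7]]; det(A-λI) = λ^2 - 7λ + 12.
Eigenvalues λ = 4, 3 with eigenvectors (1,4), (1,3).

y(t) = c_1e^(4t) + c_2e^(3t)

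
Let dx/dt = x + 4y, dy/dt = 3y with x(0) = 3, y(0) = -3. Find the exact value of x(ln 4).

A = [[1,4],[0,3]]; eigenvalues λ = 1, 3.
Eigenvectors: (1,0) for λ=1, (-2,-1) for λ=3.
From the initial condition, c_1 = 9, c_2 = 3.
x(ln 4) = (9)(4^1)(1) + (3)(4^3)(-2) = -348.

-348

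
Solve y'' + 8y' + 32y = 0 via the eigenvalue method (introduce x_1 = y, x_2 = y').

Let x_1 = y, x_2 = y'. Then x_1' = x_2 and x_2' = -32x_1 - 8x_2.
A = [[0,1],[-32,-8]]; det(A-λI) = λ^2 + 8λ + 32.
Eigenvalues λ = -4 ± 4i.

y(t) = K_1e^(-4t)cos(4t) + K_2e^(-4t)sin(4t)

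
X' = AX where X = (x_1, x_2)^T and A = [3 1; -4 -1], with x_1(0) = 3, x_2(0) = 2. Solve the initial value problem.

x_1(t) = 8te^(t) + 3e^(t), x_2(t) = -16te^(t) + 2e^(t)

Coefficient matrix A = [[3, 1], [-4, -1]].
Characteristic polynomial det(A - λI) = λ^2 - 2λ + 1 = 0.
Single eigenvalue λ = 1 with algebraic multiplicity 2.
Eigenvector v = (-1,2); generalized eigenvector w with (A-λI)w=v is (0,-1).
General solution: e^(t)[C_1·v + C_2·(t·v + w)].
Applying x_1(0)=3, x_2(0)=2 gives C_1=-3, C_2=-8.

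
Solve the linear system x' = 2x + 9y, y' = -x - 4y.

Coefficient matrix A = [[2, 9], [-1, -4]].
Characteristic polynomial det(A - λI) = λ^2 + 2λ + 1 = 0.
Single eigenvalue λ = -1 with algebraic multiplicity 2.
Eigenvector v = (3,-1); generalized eigenvector w with (A-λI)w=v is (-2,1).
General solution: e^(-t)[c_1·v + c_2·(t·v + w)].

x(t) = 3c_1e^(-t) + 3c_2te^(-t) - 2c_2e^(-t), y(t) = -c_1e^(-t) - c_2te^(-t) + c_2e^(-t)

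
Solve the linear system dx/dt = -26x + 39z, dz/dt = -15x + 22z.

x(t) = 3c_1e^(-2t)sin(3t) - 2c_1e^(-2t)cos(3t) - 2c_2e^(-2t)sin(3t) - 3c_2e^(-2t)cos(3t), z(t) = 2c_1e^(-2t)sin(3t) - c_1e^(-2t)cos(3t) - c_2e^(-2t)sin(3t) - 2c_2e^(-2t)cos(3t)

Coefficient matrix A = [[-26, 39], [-15, 22]].
Characteristic polynomial det(A - λI) = λ^2 + 4λ + 13 = 0.
Eigenvalues λ = -2 ± 3i (complex conjugate pair).
For λ=-2+3i: an eigenvector is (-2,-1) - i(3,2) = (-2 - 3i, -1 - 2i).
A real fundamental pair from Re and Im of e^((-2+3i)t)v: X_1 = e^(-2t)(cos(3t)·(-2,-1) + sin(3t)·(3,2)), X_2 = e^(-2t)(sin(3t)·(-2,-1) - cos(3t)·(3,2)).
General solution: c_1X_1 + c_2X_2.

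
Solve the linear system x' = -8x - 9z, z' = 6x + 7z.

Coefficient matrix A = [[-8, -9], [6, 7]].
Characteristic polynomial det(A - λI) = λ^2 + λ - 2 = 0.
Eigenvalues λ = -2, 1.
For λ=-2: (A-λI) row 1 is [-6, -9], so an eigenvector is (3, -2).
For λ=1: (A-λI) row 1 is [-9, -9], so an eigenvector is (-1, 1).
General solution: K_1e^(-2t)(3,-2) + K_2e^(t)(-1,1).

x(t) = 3K_1e^(-2t) - K_2e^(t), z(t) = -2K_1e^(-2t) + K_2e^(t)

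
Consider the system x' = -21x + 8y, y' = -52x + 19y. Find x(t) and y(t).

Coefficient matrix A = [[-21, 8], [-52, 19]].
Characteristic polynomial det(A - λI) = λ^2 + 2λ + 17 = 0.
Eigenvalues λ = -1 ± 4i (complex conjugate pair).
For λ=-1+4i: an eigenvector is (-1,-3) - i(-1,-2) = (-1 + i, -3 + 2i).
A real fundamental pair from Re and Im of e^((-1+4i)t)v: X_1 = e^(-t)(cos(4t)·(-1,-3) + sin(4t)·(-1,-2)), X_2 = e^(-t)(sin(4t)·(-1,-3) - cos(4t)·(-1,-2)).
General solution: K_1X_1 + K_2X_2.

x(t) = -K_1e^(-t)sin(4t) - K_1e^(-t)cos(4t) - K_2e^(-t)sin(4t) + K_2e^(-t)cos(4t), y(t) = -2K_1e^(-t)sin(4t) - 3K_1e^(-t)cos(4t) - 3K_2e^(-t)sin(4t) + 2K_2e^(-t)cos(4t)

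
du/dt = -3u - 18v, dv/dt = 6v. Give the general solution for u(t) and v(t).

u(t) = -2K_1e^(6t) + K_2e^(-3t), v(t) = K_1e^(6t)

Coefficient matrix A = [[-3, -18], [0, 6]].
Characteristic polynomial det(A - λI) = λ^2 - 3λ - 18 = 0.
Eigenvalues λ = 6, -3.
For λ=6: (A-λI) row 1 is [-9, -18], so an eigenvector is (-2, 1).
For λ=-3: (A-λI) row 1 is [0, -18], so an eigenvector is (1, 0).
General solution: K_1e^(6t)(-2,1) + K_2e^(-3t)(1,0).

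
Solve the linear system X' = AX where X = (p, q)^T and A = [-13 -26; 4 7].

p(t) = -2C_1e^(-3t)sin(2t) + 3C_1e^(-3t)cos(2t) + 3C_2e^(-3t)sin(2t) + 2C_2e^(-3t)cos(2t), q(t) = C_1e^(-3t)sin(2t) - C_1e^(-3t)cos(2t) - C_2e^(-3t)sin(2t) - C_2e^(-3t)cos(2t)

Coefficient matrix A = [[-13, -26], [4, 7]].
Characteristic polynomial det(A - λI) = λ^2 + 6λ + 13 = 0.
Eigenvalues λ = -3 ± 2i (complex conjugate pair).
For λ=-3+2i: an eigenvector is (3,-1) - i(-2,1) = (3 + 2i, -1 - i).
A real fundamental pair from Re and Im of e^((-3+2i)t)v: X_1 = e^(-3t)(cos(2t)·(3,-1) + sin(2t)·(-2,1)), X_2 = e^(-3t)(sin(2t)·(3,-1) - cos(2t)·(-2,1)).
General solution: C_1X_1 + C_2X_2.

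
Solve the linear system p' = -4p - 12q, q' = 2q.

Coefficient matrix A = [[-4, -12], [0, 2]].
Characteristic polynomial det(A - λI) = λ^2 + 2λ - 8 = 0.
Eigenvalues λ = 2, -4.
For λ=2: (A-λI) row 1 is [-6, -12], so an eigenvector is (-2, 1).
For λ=-4: (A-λI) row 1 is [0, -12], so an eigenvector is (-1, 0).
General solution: K_1e^(2t)(-2,1) + K_2e^(-4t)(-1,0).

p(t) = -2K_1e^(2t) - K_2e^(-4t), q(t) = K_1e^(2t)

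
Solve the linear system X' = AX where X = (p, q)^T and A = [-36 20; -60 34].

p(t) = K_1e^(4t) - 2K_2e^(-6t), q(t) = 2K_1e^(4t) - 3K_2e^(-6t)

Coefficient matrix A = [[-36, 20], [-60, 34]].
Characteristic polynomial det(A - λI) = λ^2 + 2λ - 24 = 0.
Eigenvalues λ = 4, -6.
For λ=4: (A-λI) row 1 is [-40, 20], so an eigenvector is (1, 2).
For λ=-6: (A-λI) row 1 is [-30, 20], so an eigenvector is (-2, -3).
General solution: K_1e^(4t)(1,2) + K_2e^(-6t)(-2,-3).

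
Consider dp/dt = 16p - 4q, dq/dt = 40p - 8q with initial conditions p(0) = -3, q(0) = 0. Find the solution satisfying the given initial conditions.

Coefficient matrix A = [[16, -4], [40, -8]].
Characteristic polynomial det(A - λI) = λ^2 - 8λ + 32 = 0.
Eigenvalues λ = 4 ± 4i (complex conjugate pair).
For λ=4+4i: an eigenvector is (1,3) - i(0,1) = (1, 3 - i).
A real fundamental pair from Re and Im of e^((4+4i)t)v: X_1 = e^(4t)(cos(4t)·(1,3) + sin(4t)·(0,1)), X_2 = e^(4t)(sin(4t)·(1,3) - cos(4t)·(0,1)).
General solution: C_1X_1 + C_2X_2.
Applying p(0)=-3, q(0)=0 gives C_1=-3, C_2=-9.

p(t) = -9e^(4t)sin(4t) - 3e^(4t)cos(4t), q(t) = -30e^(4t)sin(4t)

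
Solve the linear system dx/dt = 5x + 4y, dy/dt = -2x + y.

Coefficient matrix A = [[5, 4], [-2, 1]].
Characteristic polynomial det(A - λI) = λ^2 - 6λ + 13 = 0.
Eigenvalues λ = 3 ± 2i (complex conjugate pair).
For λ=3+2i: an eigenvector is (1,0) - i(1,-1) = (1 - i, 0 + i).
A real fundamental pair from Re and Im of e^((3+2i)t)v: X_1 = e^(3t)(cos(2t)·(1,0) + sin(2t)·(1,-1)), X_2 = e^(3t)(sin(2t)·(1,0) - cos(2t)·(1,-1)).
General solution: C_1X_1 + C_2X_2.

x(t) = C_1e^(3t)sin(2t) + C_1e^(3t)cos(2t) + C_2e^(3t)sin(2t) - C_2e^(3t)cos(2t), y(t) = -C_1e^(3t)sin(2t) + C_2e^(3t)cos(2t)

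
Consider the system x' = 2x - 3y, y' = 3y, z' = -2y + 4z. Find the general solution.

x(t) = -3c_2e^(3t) + c_3e^(2t), y(t) = c_2e^(3t), z(t) = c_1e^(4t) + 2c_2e^(3t)

Coefficient matrix A = [[2, -3, 0], [0, 3, 0], [0, -2, 4]].
det(A - λI) = 0 gives eigenvalues λ = 4, 3, 2.
For λ=4: eigenvector (0,0,1).
For λ=3: eigenvector (-3,1,2).
For λ=2: eigenvector (1,0,0).
General solution: c_1e^(4t)(0,0,1) + c_2e^(3t)(-3,1,2) + c_3e^(2t)(1,0,0).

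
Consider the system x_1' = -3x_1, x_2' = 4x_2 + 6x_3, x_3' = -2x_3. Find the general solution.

x_1(t) = C_1e^(-3t), x_2(t) = C_2e^(4t) - C_3e^(-2t), x_3(t) = C_3e^(-2t)

Coefficient matrix A = [[-3, 0, 0], [0, 4, 6], [0, 0, -2]].
det(A - λI) = 0 gives eigenvalues λ = -3, 4, -2.
For λ=-3: eigenvector (1,0,0).
For λ=4: eigenvector (0,1,0).
For λ=-2: eigenvector (0,-1,1).
General solution: C_1e^(-3t)(1,0,0) + C_2e^(4t)(0,1,0) + C_3e^(-2t)(0,-1,1).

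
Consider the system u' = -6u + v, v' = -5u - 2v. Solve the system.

u(t) = -c_1e^(-4t)sin(t) + c_2e^(-4t)cos(t), v(t) = -2c_1e^(-4t)sin(t) - c_1e^(-4t)cos(t) - c_2e^(-4t)sin(t) + 2c_2e^(-4t)cos(t)

Coefficient matrix A = [[-6, 1], [-5, -2]].
Characteristic polynomial det(A - λI) = λ^2 + 8λ + 17 = 0.
Eigenvalues λ = -4 ± i (complex conjugate pair).
For λ=-4+i: an eigenvector is (0,-1) - i(-1,-2) = (0 + i, -1 + 2i).
A real fundamental pair from Re and Im of e^((-4+i)t)v: X_1 = e^(-4t)(cos(t)·(0,-1) + sin(t)·(-1,-2)), X_2 = e^(-4t)(sin(t)·(0,-1) - cos(t)·(-1,-2)).
General solution: c_1X_1 + c_2X_2.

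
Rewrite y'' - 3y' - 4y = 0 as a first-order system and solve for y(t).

y(t) = C_1e^(-t) + C_2e^(4t)

Let x_1 = y, x_2 = y'. Then x_1' = x_2 and x_2' = 4x_1 + 3x_2.
A = [[0,1],[4,3]]; det(A-λI) = λ^2 - 3λ - 4.
Eigenvalues λ = -1, 4 with eigenvectors (1,-1), (1,4).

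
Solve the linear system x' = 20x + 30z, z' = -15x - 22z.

x(t) = 3K_1e^(-t)sin(3t) - K_1e^(-t)cos(3t) - K_2e^(-t)sin(3t) - 3K_2e^(-t)cos(3t), z(t) = -2K_1e^(-t)sin(3t) + K_1e^(-t)cos(3t) + K_2e^(-t)sin(3t) + 2K_2e^(-t)cos(3t)

Coefficient matrix A = [[20, 30], [-15, -22]].
Characteristic polynomial det(A - λI) = λ^2 + 2λ + 10 = 0.
Eigenvalues λ = -1 ± 3i (complex conjugate pair).
For λ=-1+3i: an eigenvector is (-1,1) - i(3,-2) = (-1 - 3i, 1 + 2i).
A real fundamental pair from Re and Im of e^((-1+3i)t)v: X_1 = e^(-t)(cos(3t)·(-1,1) + sin(3t)·(3,-2)), X_2 = e^(-t)(sin(3t)·(-1,1) - cos(3t)·(3,-2)).
General solution: K_1X_1 + K_2X_2.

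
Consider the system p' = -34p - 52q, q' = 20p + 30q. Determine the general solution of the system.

p(t) = -3K_1e^(-2t)sin(4t) + 2K_1e^(-2t)cos(4t) + 2K_2e^(-2t)sin(4t) + 3K_2e^(-2t)cos(4t), q(t) = 2K_1e^(-2t)sin(4t) - K_1e^(-2t)cos(4t) - K_2e^(-2t)sin(4t) - 2K_2e^(-2t)cos(4t)

Coefficient matrix A = [[-34, -52], [20, 30]].
Characteristic polynomial det(A - λI) = λ^2 + 4λ + 20 = 0.
Eigenvalues λ = -2 ± 4i (complex conjugate pair).
For λ=-2+4i: an eigenvector is (2,-1) - i(-3,2) = (2 + 3i, -1 - 2i).
A real fundamental pair from Re and Im of e^((-2+4i)t)v: X_1 = e^(-2t)(cos(4t)·(2,-1) + sin(4t)·(-3,2)), X_2 = e^(-2t)(sin(4t)·(2,-1) - cos(4t)·(-3,2)).
General solution: K_1X_1 + K_2X_2.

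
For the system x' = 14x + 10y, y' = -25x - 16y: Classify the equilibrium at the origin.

stable spiral

A = [[14,10],[-25,-16]]; det(A-λI) = λ^2 + 2λ + 26.
λ = -1 ± 5i: negative real part.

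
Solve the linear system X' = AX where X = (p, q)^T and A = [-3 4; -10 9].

p(t) = -C_1e^(3t)sin(2t) + C_1e^(3t)cos(2t) + C_2e^(3t)sin(2t) + C_2e^(3t)cos(2t), q(t) = -2C_1e^(3t)sin(2t) + C_1e^(3t)cos(2t) + C_2e^(3t)sin(2t) + 2C_2e^(3t)cos(2t)

Coefficient matrix A = [[-3, 4], [-10, 9]].
Characteristic polynomial det(A - λI) = λ^2 - 6λ + 13 = 0.
Eigenvalues λ = 3 ± 2i (complex conjugate pair).
For λ=3+2i: an eigenvector is (1,1) - i(-1,-2) = (1 + i, 1 + 2i).
A real fundamental pair from Re and Im of e^((3+2i)t)v: X_1 = e^(3t)(cos(2t)·(1,1) + sin(2t)·(-1,-2)), X_2 = e^(3t)(sin(2t)·(1,1) - cos(2t)·(-1,-2)).
General solution: C_1X_1 + C_2X_2.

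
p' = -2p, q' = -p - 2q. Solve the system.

p(t) = c_2e^(-2t), q(t) = -c_1e^(-2t) - c_2te^(-2t) + 2c_2e^(-2t)

Coefficient matrix A = [[-2, 0], [-1, -2]].
Characteristic polynomial det(A - λI) = λ^2 + 4λ + 4 = 0.
Single eigenvalue λ = -2 with algebraic multiplicity 2.
Eigenvector v = (0,-1); generalized eigenvector w with (A-λI)w=v is (1,2).
General solution: e^(-2t)[c_1·v + c_2·(t·v + w)].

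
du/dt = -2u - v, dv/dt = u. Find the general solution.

u(t) = -K_1e^(-t) - K_2te^(-t) + K_2e^(-t), v(t) = K_1e^(-t) + K_2te^(-t)

Coefficient matrix A = [[-2, -1], [1, 0]].
Characteristic polynomial det(A - λI) = λ^2 + 2λ + 1 = 0.
Single eigenvalue λ = -1 with algebraic multiplicity 2.
Eigenvector v = (-1,1); generalized eigenvector w with (A-λI)w=v is (1,0).
General solution: e^(-t)[K_1·v + K_2·(t·v + w)].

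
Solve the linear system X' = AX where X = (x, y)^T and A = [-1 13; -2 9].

Coefficient matrix A = [[-1, 13], [-2, 9]].
Characteristic polynomial det(A - λI) = λ^2 - 8λ + 17 = 0.
Eigenvalues λ = 4 ± i (complex conjugate pair).
For λ=4+i: an eigenvector is (2,1) - i(3,1) = (2 - 3i, 1 - i).
A real fundamental pair from Re and Im of e^((4+i)t)v: X_1 = e^(4t)(cos(t)·(2,1) + sin(t)·(3,1)), X_2 = e^(4t)(sin(t)·(2,1) - cos(t)·(3,1)).
General solution: K_1X_1 + K_2X_2.

x(t) = 3K_1e^(4t)sin(t) + 2K_1e^(4t)cos(t) + 2K_2e^(4t)sin(t) - 3K_2e^(4t)cos(t), y(t) = K_1e^(4t)sin(t) + K_1e^(4t)cos(t) + K_2e^(4t)sin(t) - K_2e^(4t)cos(t)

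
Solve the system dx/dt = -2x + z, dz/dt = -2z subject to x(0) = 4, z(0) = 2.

Coefficient matrix A = [[-2, 1], [0, -2]].
Characteristic polynomial det(A - λI) = λ^2 + 4λ + 4 = 0.
Single eigenvalue λ = -2 with algebraic multiplicity 2.
Eigenvector v = (-1,0); generalized eigenvector w with (A-λI)w=v is (3,-1).
General solution: e^(-2t)[c_1·v + c_2·(t·v + w)].
Applying x(0)=4, z(0)=2 gives c_1=-10, c_2=-2.

x(t) = 2te^(-2t) + 4e^(-2t), z(t) = 2e^(-2t)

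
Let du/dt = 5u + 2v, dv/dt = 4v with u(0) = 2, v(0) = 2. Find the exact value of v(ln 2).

A = [[5,2],[0,4]]; eigenvalues λ = 4, 5.
Eigenvectors: (2,-1) for λ=4, (-1,0) for λ=5.
From the initial condition, c_1 = -2, c_2 = -6.
v(ln 2) = (-2)(2^4)(-1) + (-6)(2^5)(0) = 32.

32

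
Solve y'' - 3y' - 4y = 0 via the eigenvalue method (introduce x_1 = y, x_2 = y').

Let x_1 = y, x_2 = y'. Then x_1' = x_2 and x_2' = 4x_1 + 3x_2.
A = [[0,1],[4,3]]; det(A-λI) = λ^2 - 3λ - 4.
Eigenvalues λ = -1, 4 with eigenvectors (1,-1), (1,4).

y(t) = C_1e^(-t) + C_2e^(4t)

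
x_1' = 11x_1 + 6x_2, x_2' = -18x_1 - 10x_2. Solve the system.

Coefficient matrix A = [[11, 6], [-18, -10]].
Characteristic polynomial det(A - λI) = λ^2 - λ - 2 = 0.
Eigenvalues λ = 2, -1.
For λ=2: (A-λI) row 1 is [9, 6], so an eigenvector is (-2, 3).
For λ=-1: (A-λI) row 1 is [12, 6], so an eigenvector is (1, -2).
General solution: K_1e^(2t)(-2,3) + K_2e^(-t)(1,-2).

x_1(t) = -2K_1e^(2t) + K_2e^(-t), x_2(t) = 3K_1e^(2t) - 2K_2e^(-t)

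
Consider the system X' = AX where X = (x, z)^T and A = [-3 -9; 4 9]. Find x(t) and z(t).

x(t) = -3C_1e^(3t) - 3C_2te^(3t) + 2C_2e^(3t), z(t) = 2C_1e^(3t) + 2C_2te^(3t) - C_2e^(3t)

Coefficient matrix A = [[-3, -9], [4, 9]].
Characteristic polynomial det(A - λI) = λ^2 - 6λ + 9 = 0.
Single eigenvalue λ = 3 with algebraic multiplicity 2.
Eigenvector v = (-3,2); generalized eigenvector w with (A-λI)w=v is (2,-1).
General solution: e^(3t)[C_1·v + C_2·(t·v + w)].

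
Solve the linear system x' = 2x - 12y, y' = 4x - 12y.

x(t) = 3K_1e^(-6t) - 2K_2e^(-4t), y(t) = 2K_1e^(-6t) - K_2e^(-4t)

Coefficient matrix A = [[2, -12], [4, -12]].
Characteristic polynomial det(A - λI) = λ^2 + 10λ + 24 = 0.
Eigenvalues λ = -6, -4.
For λ=-6: (A-λI) row 1 is [8, -12], so an eigenvector is (3, 2).
For λ=-4: (A-λI) row 1 is [6, -12], so an eigenvector is (-2, -1).
General solution: K_1e^(-6t)(3,2) + K_2e^(-4t)(-2,-1).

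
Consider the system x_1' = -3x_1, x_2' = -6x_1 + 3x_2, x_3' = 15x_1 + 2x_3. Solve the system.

x_1(t) = K_1e^(-3t), x_2(t) = K_1e^(-3t) + K_2e^(3t), x_3(t) = -3K_1e^(-3t) + K_3e^(2t)

Coefficient matrix A = [[-3, 0, 0], [-6, 3, 0], [15, 0, 2]].
det(A - λI) = 0 gives eigenvalues λ = -3, 3, 2.
For λ=-3: eigenvector (1,1,-3).
For λ=3: eigenvector (0,1,0).
For λ=2: eigenvector (0,0,1).
General solution: K_1e^(-3t)(1,1,-3) + K_2e^(3t)(0,1,0) + K_3e^(2t)(0,0,1).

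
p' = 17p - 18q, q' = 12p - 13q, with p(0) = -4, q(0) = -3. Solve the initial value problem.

Coefficient matrix A = [[17, -18], [12, -13]].
Characteristic polynomial det(A - λI) = λ^2 - 4λ - 5 = 0.
Eigenvalues λ = -1, 5.
For λ=-1: (A-λI) row 1 is [18, -18], so an eigenvector is (1, 1).
For λ=5: (A-λI) row 1 is [12, -18], so an eigenvector is (-3, -2).
General solution: K_1e^(-t)(1,1) + K_2e^(5t)(-3,-2).
Applying p(0)=-4, q(0)=-3 gives K_1=-1, K_2=1.

p(t) = -3e^(5t) - e^(-t), q(t) = -2e^(5t) - e^(-t)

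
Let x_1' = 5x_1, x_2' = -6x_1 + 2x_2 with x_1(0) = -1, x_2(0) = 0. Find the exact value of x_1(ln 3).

A = [[5,0],[-6,2]]; eigenvalues λ = 5, 2.
Eigenvectors: (-1,2) for λ=5, (0,1) for λ=2.
From the initial condition, c_1 = 1, c_2 = -2.
x_1(ln 3) = (1)(3^5)(-1) + (-2)(3^2)(0) = -243.

-243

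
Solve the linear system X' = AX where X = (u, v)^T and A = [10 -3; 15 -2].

Coefficient matrix A = [[10, -3], [15, -2]].
Characteristic polynomial det(A - λI) = λ^2 - 8λ + 25 = 0.
Eigenvalues λ = 4 ± 3i (complex conjugate pair).
For λ=4+3i: an eigenvector is (1,2) - i(0,1) = (1, 2 - i).
A real fundamental pair from Re and Im of e^((4+3i)t)v: X_1 = e^(4t)(cos(3t)·(1,2) + sin(3t)·(0,1)), X_2 = e^(4t)(sin(3t)·(1,2) - cos(3t)·(0,1)).
General solution: C_1X_1 + C_2X_2.

u(t) = C_1e^(4t)cos(3t) + C_2e^(4t)sin(3t), v(t) = C_1e^(4t)sin(3t) + 2C_1e^(4t)cos(3t) + 2C_2e^(4t)sin(3t) - C_2e^(4t)cos(3t)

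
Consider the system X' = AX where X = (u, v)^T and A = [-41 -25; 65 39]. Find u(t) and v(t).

Coefficient matrix A = [[-41, -25], [65, 39]].
Characteristic polynomial det(A - λI) = λ^2 + 2λ + 26 = 0.
Eigenvalues λ = -1 ± 5i (complex conjugate pair).
For λ=-1+5i: an eigenvector is (-1,2) - i(-2,3) = (-1 + 2i, 2 - 3i).
A real fundamental pair from Re and Im of e^((-1+5i)t)v: X_1 = e^(-t)(cos(5t)·(-1,2) + sin(5t)·(-2,3)), X_2 = e^(-t)(sin(5t)·(-1,2) - cos(5t)·(-2,3)).
General solution: C_1X_1 + C_2X_2.

u(t) = -2C_1e^(-t)sin(5t) - C_1e^(-t)cos(5t) - C_2e^(-t)sin(5t) + 2C_2e^(-t)cos(5t), v(t) = 3C_1e^(-t)sin(5t) + 2C_1e^(-t)cos(5t) + 2C_2e^(-t)sin(5t) - 3C_2e^(-t)cos(5t)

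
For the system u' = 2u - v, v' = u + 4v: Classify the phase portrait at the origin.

A = [[2,-1],[1,4]]; det(A-λI) = λ^2 - 6λ + 9.
repeated λ = 3 with a single eigenvector.

unstable improper node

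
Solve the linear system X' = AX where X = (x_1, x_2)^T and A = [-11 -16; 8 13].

Coefficient matrix A = [[-11, -16], [8, 13]].
Characteristic polynomial det(A - λI) = λ^2 - 2λ - 15 = 0.
Eigenvalues λ = -3, 5.
For λ=-3: (A-λI) row 1 is [-8, -16], so an eigenvector is (-2, 1).
For λ=5: (A-λI) row 1 is [-16, -16], so an eigenvector is (1, -1).
General solution: c_1e^(-3t)(-2,1) + c_2e^(5t)(1,-1).

x_1(t) = -2c_1e^(-3t) + c_2e^(5t), x_2(t) = c_1e^(-3t) - c_2e^(5t)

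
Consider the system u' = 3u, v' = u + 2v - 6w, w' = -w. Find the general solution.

u(t) = c_1e^(3t), v(t) = c_1e^(3t) + c_2e^(2t) + 2c_3e^(-t), w(t) = c_3e^(-t)

Coefficient matrix A = [[3, 0, 0], [1, 2, -6], [0, 0, -1]].
det(A - λI) = 0 gives eigenvalues λ = 3, 2, -1.
For λ=3: eigenvector (1,1,0).
For λ=2: eigenvector (0,1,0).
For λ=-1: eigenvector (0,2,1).
General solution: c_1e^(3t)(1,1,0) + c_2e^(2t)(0,1,0) + c_3e^(-t)(0,2,1).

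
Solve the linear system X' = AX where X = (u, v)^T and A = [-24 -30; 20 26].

Coefficient matrix A = [[-24, -30], [20, 26]].
Characteristic polynomial det(A - λI) = λ^2 - 2λ - 24 = 0.
Eigenvalues λ = 6, -4.
For λ=6: (A-λI) row 1 is [-30, -30], so an eigenvector is (1, -1).
For λ=-4: (A-λI) row 1 is [-20, -30], so an eigenvector is (3, -2).
General solution: K_1e^(6t)(1,-1) + K_2e^(-4t)(3,-2).

u(t) = K_1e^(6t) + 3K_2e^(-4t), v(t) = -K_1e^(6t) - 2K_2e^(-4t)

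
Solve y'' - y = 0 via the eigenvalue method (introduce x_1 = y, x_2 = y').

Let x_1 = y, x_2 = y'. Then x_1' = x_2 and x_2' = x_1.
A = [[0,1],[1,0]]; det(A-λI) = λ^2 - 1.
Eigenvalues λ = 1, -1 with eigenvectors (1,1), (1,-1).

y(t) = c_1e^(t) + c_2e^(-t)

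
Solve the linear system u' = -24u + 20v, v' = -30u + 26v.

Coefficient matrix A = [[-24, 20], [-30, 26]].
Characteristic polynomial det(A - λI) = λ^2 - 2λ - 24 = 0.
Eigenvalues λ = 6, -4.
For λ=6: (A-λI) row 1 is [-30, 20], so an eigenvector is (2, 3).
For λ=-4: (A-λI) row 1 is [-20, 20], so an eigenvector is (-1, -1).
General solution: c_1e^(6t)(2,3) + c_2e^(-4t)(-1,-1).

u(t) = 2c_1e^(6t) - c_2e^(-4t), v(t) = 3c_1e^(6t) - c_2e^(-4t)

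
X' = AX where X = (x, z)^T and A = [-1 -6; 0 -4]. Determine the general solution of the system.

Coefficient matrix A = [[-1, -6], [0, -4]].
Characteristic polynomial det(A - λI) = λ^2 + 5λ + 4 = 0.
Eigenvalues λ = -4, -1.
For λ=-4: (A-λI) row 1 is [3, -6], so an eigenvector is (-2, -1).
For λ=-1: (A-λI) row 1 is [0, -6], so an eigenvector is (-1, 0).
General solution: K_1e^(-4t)(-2,-1) + K_2e^(-t)(-1,0).

x(t) = -2K_1e^(-4t) - K_2e^(-t), z(t) = -K_1e^(-4t)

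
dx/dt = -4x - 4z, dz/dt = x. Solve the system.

x(t) = -2C_1e^(-2t) - 2C_2te^(-2t) + 3C_2e^(-2t), z(t) = C_1e^(-2t) + C_2te^(-2t) - C_2e^(-2t)

Coefficient matrix A = [[-4, -4], [1, 0]].
Characteristic polynomial det(A - λI) = λ^2 + 4λ + 4 = 0.
Single eigenvalue λ = -2 with algebraic multiplicity 2.
Eigenvector v = (-2,1); generalized eigenvector w with (A-λI)w=v is (3,-1).
General solution: e^(-2t)[C_1·v + C_2·(t·v + w)].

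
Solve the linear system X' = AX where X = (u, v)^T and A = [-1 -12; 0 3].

Coefficient matrix A = [[-1, -12], [0, 3]].
Characteristic polynomial det(A - λI) = λ^2 - 2λ - 3 = 0.
Eigenvalues λ = 3, -1.
For λ=3: (A-λI) row 1 is [-4, -12], so an eigenvector is (-3, 1).
For λ=-1: (A-λI) row 1 is [0, -12], so an eigenvector is (-1, 0).
General solution: K_1e^(3t)(-3,1) + K_2e^(-t)(-1,0).

u(t) = -3K_1e^(3t) - K_2e^(-t), v(t) = K_1e^(3t)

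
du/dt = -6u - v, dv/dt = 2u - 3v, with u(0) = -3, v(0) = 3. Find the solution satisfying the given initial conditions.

Coefficient matrix A = [[-6, -1], [2, -3]].
Characteristic polynomial det(A - λI) = λ^2 + 9λ + 20 = 0.
Eigenvalues λ = -4, -5.
For λ=-4: (A-λI) row 1 is [-2, -1], so an eigenvector is (-1, 2).
For λ=-5: (A-λI) row 1 is [-1, -1], so an eigenvector is (-1, 1).
General solution: C_1e^(-4t)(-1,2) + C_2e^(-5t)(-1,1).
Applying u(0)=-3, v(0)=3 gives C_1=0, C_2=3.

u(t) = -3e^(-5t), v(t) = 3e^(-5t)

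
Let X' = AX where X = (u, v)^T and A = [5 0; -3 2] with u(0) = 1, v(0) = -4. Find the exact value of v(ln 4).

-1072

A = [[5,0],[-3,2]]; eigenvalues λ = 2, 5.
Eigenvectors: (0,1) for λ=2, (-1,1) for λ=5.
From the initial condition, c_1 = -3, c_2 = -1.
v(ln 4) = (-3)(4^2)(1) + (-1)(4^5)(1) = -1072.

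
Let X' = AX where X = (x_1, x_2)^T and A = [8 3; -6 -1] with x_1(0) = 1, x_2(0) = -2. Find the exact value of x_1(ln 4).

A = [[8,3],[-6,-1]]; eigenvalues λ = 2, 5.
Eigenvectors: (-1,2) for λ=2, (1,-1) for λ=5.
From the initial condition, c_1 = -1, c_2 = 0.
x_1(ln 4) = (-1)(4^2)(-1) + (0)(4^5)(1) = 16.

16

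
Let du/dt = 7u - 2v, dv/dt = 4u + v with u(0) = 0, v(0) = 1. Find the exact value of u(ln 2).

A = [[7,-2],[4,1]]; eigenvalues λ = 5, 3.
Eigenvectors: (1,1) for λ=5, (1,2) for λ=3.
From the initial condition, c_1 = -1, c_2 = 1.
u(ln 2) = (-1)(2^5)(1) + (1)(2^3)(1) = -24.

-24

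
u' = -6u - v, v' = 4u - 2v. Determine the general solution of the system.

u(t) = K_1e^(-4t) + K_2te^(-4t) - K_2e^(-4t), v(t) = -2K_1e^(-4t) - 2K_2te^(-4t) + K_2e^(-4t)

Coefficient matrix A = [[-6, -1], [4, -2]].
Characteristic polynomial det(A - λI) = λ^2 + 8λ + 16 = 0.
Single eigenvalue λ = -4 with algebraic multiplicity 2.
Eigenvector v = (1,-2); generalized eigenvector w with (A-λI)w=v is (-1,1).
General solution: e^(-4t)[K_1·v + K_2·(t·v + w)].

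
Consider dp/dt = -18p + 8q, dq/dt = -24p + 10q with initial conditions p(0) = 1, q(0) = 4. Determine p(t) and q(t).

p(t) = 5e^(-2t) - 4e^(-6t), q(t) = 10e^(-2t) - 6e^(-6t)

Coefficient matrix A = [[-18, 8], [-24, 10]].
Characteristic polynomial det(A - λI) = λ^2 + 8λ + 12 = 0.
Eigenvalues λ = -2, -6.
For λ=-2: (A-λI) row 1 is [-16, 8], so an eigenvector is (-1, -2).
For λ=-6: (A-λI) row 1 is [-12, 8], so an eigenvector is (-2, -3).
General solution: K_1e^(-2t)(-1,-2) + K_2e^(-6t)(-2,-3).
Applying p(0)=1, q(0)=4 gives K_1=-5, K_2=2.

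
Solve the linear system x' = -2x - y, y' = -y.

x(t) = K_1e^(-2t) + K_2e^(-t), y(t) = -K_2e^(-t)

Coefficient matrix A = [[-2, -1], [0, -1]].
Characteristic polynomial det(A - λI) = λ^2 + 3λ + 2 = 0.
Eigenvalues λ = -2, -1.
For λ=-2: (A-λI) row 1 is [0, -1], so an eigenvector is (1, 0).
For λ=-1: (A-λI) row 1 is [-1, -1], so an eigenvector is (1, -1).
General solution: K_1e^(-2t)(1,0) + K_2e^(-t)(1,-1).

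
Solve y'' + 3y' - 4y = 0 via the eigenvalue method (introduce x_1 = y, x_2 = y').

Let x_1 = y, x_2 = y'. Then x_1' = x_2 and x_2' = 4x_1 - 3x_2.
A = [[0,1],[4,-3]]; det(A-λI) = λ^2 + 3λ - 4.
Eigenvalues λ = -4, 1 with eigenvectors (1,-4), (1,1).

y(t) = K_1e^(-4t) + K_2e^(t)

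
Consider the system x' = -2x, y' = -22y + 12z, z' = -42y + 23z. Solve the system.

Coefficient matrix A = [[-2, 0, 0], [0, -22, 12], [0, -42, 23]].
det(A - λI) = 0 gives eigenvalues λ = -2, -1, 2.
For λ=-2: eigenvector (1,0,0).
For λ=-1: eigenvector (0,-4,-7).
For λ=2: eigenvector (0,1,2).
General solution: C_1e^(-2t)(1,0,0) + C_2e^(-t)(0,-4,-7) + C_3e^(2t)(0,1,2).

x(t) = C_1e^(-2t), y(t) = -4C_2e^(-t) + C_3e^(2t), z(t) = -7C_2e^(-t) + 2C_3e^(2t)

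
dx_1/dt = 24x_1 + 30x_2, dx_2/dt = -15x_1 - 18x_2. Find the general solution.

Coefficient matrix A = [[24, 30], [-15, -18]].
Characteristic polynomial det(A - λI) = λ^2 - 6λ + 18 = 0.
Eigenvalues λ = 3 ± 3i (complex conjugate pair).
For λ=3+3i: an eigenvector is (-1,1) - i(3,-2) = (-1 - 3i, 1 + 2i).
A real fundamental pair from Re and Im of e^((3+3i)t)v: X_1 = e^(3t)(cos(3t)·(-1,1) + sin(3t)·(3,-2)), X_2 = e^(3t)(sin(3t)·(-1,1) - cos(3t)·(3,-2)).
General solution: c_1X_1 + c_2X_2.

x_1(t) = 3c_1e^(3t)sin(3t) - c_1e^(3t)cos(3t) - c_2e^(3t)sin(3t) - 3c_2e^(3t)cos(3t), x_2(t) = -2c_1e^(3t)sin(3t) + c_1e^(3t)cos(3t) + c_2e^(3t)sin(3t) + 2c_2e^(3t)cos(3t)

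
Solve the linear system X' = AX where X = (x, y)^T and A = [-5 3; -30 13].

x(t) = -c_1e^(4t)cos(3t) - c_2e^(4t)sin(3t), y(t) = c_1e^(4t)sin(3t) - 3c_1e^(4t)cos(3t) - 3c_2e^(4t)sin(3t) - c_2e^(4t)cos(3t)

Coefficient matrix A = [[-5, 3], [-30, 13]].
Characteristic polynomial det(A - λI) = λ^2 - 8λ + 25 = 0.
Eigenvalues λ = 4 ± 3i (complex conjugate pair).
For λ=4+3i: an eigenvector is (-1,-3) - i(0,1) = (-1, -3 - i).
A real fundamental pair from Re and Im of e^((4+3i)t)v: X_1 = e^(4t)(cos(3t)·(-1,-3) + sin(3t)·(0,1)), X_2 = e^(4t)(sin(3t)·(-1,-3) - cos(3t)·(0,1)).
General solution: c_1X_1 + c_2X_2.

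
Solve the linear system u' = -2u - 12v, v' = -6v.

u(t) = 3C_1e^(-6t) + C_2e^(-2t), v(t) = C_1e^(-6t)

Coefficient matrix A = [[-2, -12], [0, -6]].
Characteristic polynomial det(A - λI) = λ^2 + 8λ + 12 = 0.
Eigenvalues λ = -6, -2.
For λ=-6: (A-λI) row 1 is [4, -12], so an eigenvector is (3, 1).
For λ=-2: (A-λI) row 1 is [0, -12], so an eigenvector is (1, 0).
General solution: C_1e^(-6t)(3,1) + C_2e^(-2t)(1,0).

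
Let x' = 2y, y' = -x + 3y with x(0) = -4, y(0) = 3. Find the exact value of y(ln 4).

132

A = [[0,2],[-1,3]]; eigenvalues λ = 1, 2.
Eigenvectors: (-2,-1) for λ=1, (-1,-1) for λ=2.
From the initial condition, c_1 = 7, c_2 = -10.
y(ln 4) = (7)(4^1)(-1) + (-10)(4^2)(-1) = 132.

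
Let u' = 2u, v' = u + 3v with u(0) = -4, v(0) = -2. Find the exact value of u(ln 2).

A = [[2,0],[1,3]]; eigenvalues λ = 2, 3.
Eigenvectors: (1,-1) for λ=2, (0,1) for λ=3.
From the initial condition, c_1 = -4, c_2 = -6.
u(ln 2) = (-4)(2^2)(1) + (-6)(2^3)(0) = -16.

-16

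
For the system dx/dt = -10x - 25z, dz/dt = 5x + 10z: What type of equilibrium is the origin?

A = [[-10,-25],[5,10]]; det(A-λI) = λ^2 + 25.
λ = 0 ± 5i: zero real part.

center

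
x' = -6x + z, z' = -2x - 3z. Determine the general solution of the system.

x(t) = -C_1e^(-5t) + C_2e^(-4t), z(t) = -C_1e^(-5t) + 2C_2e^(-4t)

Coefficient matrix A = [[-6, 1], [-2, -3]].
Characteristic polynomial det(A - λI) = λ^2 + 9λ + 20 = 0.
Eigenvalues λ = -5, -4.
For λ=-5: (A-λI) row 1 is [-1, 1], so an eigenvector is (-1, -1).
For λ=-4: (A-λI) row 1 is [-2, 1], so an eigenvector is (1, 2).
General solution: C_1e^(-5t)(-1,-1) + C_2e^(-4t)(1,2).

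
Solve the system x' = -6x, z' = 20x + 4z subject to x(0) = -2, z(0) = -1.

x(t) = -2e^(-6t), z(t) = -5e^(4t) + 4e^(-6t)

Coefficient matrix A = [[-6, 0], [20, 4]].
Characteristic polynomial det(A - λI) = λ^2 + 2λ - 24 = 0.
Eigenvalues λ = -6, 4.
For λ=-6: (A-λI) row 2 is [20, 10], so an eigenvector is (-1, 2).
For λ=4: (A-λI) row 1 is [-10, 0], so an eigenvector is (0, -1).
General solution: C_1e^(-6t)(-1,2) + C_2e^(4t)(0,-1).
Applying x(0)=-2, z(0)=-1 gives C_1=2, C_2=5.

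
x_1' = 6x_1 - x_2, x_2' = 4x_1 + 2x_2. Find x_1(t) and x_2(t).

Coefficient matrix A = [[6, -1], [4, 2]].
Characteristic polynomial det(A - λI) = λ^2 - 8λ + 16 = 0.
Single eigenvalue λ = 4 with algebraic multiplicity 2.
Eigenvector v = (1,2); generalized eigenvector w with (A-λI)w=v is (1,1).
General solution: e^(4t)[C_1·v + C_2·(t·v + w)].

x_1(t) = C_1e^(4t) + C_2te^(4t) + C_2e^(4t), x_2(t) = 2C_1e^(4t) + 2C_2te^(4t) + C_2e^(4t)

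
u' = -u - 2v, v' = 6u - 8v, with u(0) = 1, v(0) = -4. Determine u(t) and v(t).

Coefficient matrix A = [[-1, -2], [6, -8]].
Characteristic polynomial det(A - λI) = λ^2 + 9λ + 20 = 0.
Eigenvalues λ = -5, -4.
For λ=-5: (A-λI) row 1 is [4, -2], so an eigenvector is (1, 2).
For λ=-4: (A-λI) row 1 is [3, -2], so an eigenvector is (2, 3).
General solution: C_1e^(-5t)(1,2) + C_2e^(-4t)(2,3).
Applying u(0)=1, v(0)=-4 gives C_1=-11, C_2=6.

u(t) = 12e^(-4t) - 11e^(-5t), v(t) = 18e^(-4t) - 22e^(-5t)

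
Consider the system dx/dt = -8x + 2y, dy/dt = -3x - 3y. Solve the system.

x(t) = 2c_1e^(-5t) - c_2e^(-6t), y(t) = 3c_1e^(-5t) - c_2e^(-6t)

Coefficient matrix A = [[-8, 2], [-3, -3]].
Characteristic polynomial det(A - λI) = λ^2 + 11λ + 30 = 0.
Eigenvalues λ = -5, -6.
For λ=-5: (A-λI) row 1 is [-3, 2], so an eigenvector is (2, 3).
For λ=-6: (A-λI) row 1 is [-2, 2], so an eigenvector is (-1, -1).
General solution: c_1e^(-5t)(2,3) + c_2e^(-6t)(-1,-1).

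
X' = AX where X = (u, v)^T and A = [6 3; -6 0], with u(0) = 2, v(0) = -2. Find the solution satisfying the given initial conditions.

u(t) = 2e^(3t)cos(3t), v(t) = -2e^(3t)sin(3t) - 2e^(3t)cos(3t)

Coefficient matrix A = [[6, 3], [-6, 0]].
Characteristic polynomial det(A - λI) = λ^2 - 6λ + 18 = 0.
Eigenvalues λ = 3 ± 3i (complex conjugate pair).
For λ=3+3i: an eigenvector is (-1,1) - i(0,1) = (-1, 1 - i).
A real fundamental pair from Re and Im of e^((3+3i)t)v: X_1 = e^(3t)(cos(3t)·(-1,1) + sin(3t)·(0,1)), X_2 = e^(3t)(sin(3t)·(-1,1) - cos(3t)·(0,1)).
General solution: K_1X_1 + K_2X_2.
Applying u(0)=2, v(0)=-2 gives K_1=-2, K_2=0.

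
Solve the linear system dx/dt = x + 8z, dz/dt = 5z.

x(t) = -2C_1e^(5t) - C_2e^(t), z(t) = -C_1e^(5t)

Coefficient matrix A = [[1, 8], [0, 5]].
Characteristic polynomial det(A - λI) = λ^2 - 6λ + 5 = 0.
Eigenvalues λ = 5, 1.
For λ=5: (A-λI) row 1 is [-4, 8], so an eigenvector is (-2, -1).
For λ=1: (A-λI) row 1 is [0, 8], so an eigenvector is (-1, 0).
General solution: C_1e^(5t)(-2,-1) + C_2e^(t)(-1,0).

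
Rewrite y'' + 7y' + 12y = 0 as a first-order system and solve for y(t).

y(t) = K_1e^(-3t) + K_2e^(-4t)

Let x_1 = y, x_2 = y'. Then x_1' = x_2 and x_2' = -12x_1 - 7x_2.
A = [[0,1],[-12,-7]]; det(A-λI) = λ^2 + 7λ + 12.
Eigenvalues λ = -3, -4 with eigenvectors (1,-3), (1,-4).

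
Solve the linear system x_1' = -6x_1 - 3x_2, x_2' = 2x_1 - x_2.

x_1(t) = 3c_1e^(-4t) + c_2e^(-3t), x_2(t) = -2c_1e^(-4t) - c_2e^(-3t)

Coefficient matrix A = [[-6, -3], [2, -1]].
Characteristic polynomial det(A - λI) = λ^2 + 7λ + 12 = 0.
Eigenvalues λ = -4, -3.
For λ=-4: (A-λI) row 1 is [-2, -3], so an eigenvector is (3, -2).
For λ=-3: (A-λI) row 1 is [-3, -3], so an eigenvector is (1, -1).
General solution: c_1e^(-4t)(3,-2) + c_2e^(-3t)(1,-1).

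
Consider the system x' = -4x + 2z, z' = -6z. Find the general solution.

Coefficient matrix A = [[-4, 2], [0, -6]].
Characteristic polynomial det(A - λI) = λ^2 + 10λ + 24 = 0.
Eigenvalues λ = -6, -4.
For λ=-6: (A-λI) row 1 is [2, 2], so an eigenvector is (1, -1).
For λ=-4: (A-λI) row 1 is [0, 2], so an eigenvector is (1, 0).
General solution: C_1e^(-6t)(1,-1) + C_2e^(-4t)(1,0).

x(t) = C_1e^(-6t) + C_2e^(-4t), z(t) = -C_1e^(-6t)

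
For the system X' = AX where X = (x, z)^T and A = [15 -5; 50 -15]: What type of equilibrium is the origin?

A = [[15,-5],[50,-15]]; det(A-λI) = λ^2 + 25.
λ = 0 ± 5i: zero real part.

center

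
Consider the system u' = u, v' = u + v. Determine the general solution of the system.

Coefficient matrix A = [[1, 0], [1, 1]].
Characteristic polynomial det(A - λI) = λ^2 - 2λ + 1 = 0.
Single eigenvalue λ = 1 with algebraic multiplicity 2.
Eigenvector v = (0,1); generalized eigenvector w with (A-λI)w=v is (1,-3).
General solution: e^(t)[c_1·v + c_2·(t·v + w)].

u(t) = c_2e^(t), v(t) = c_1e^(t) + c_2te^(t) - 3c_2e^(t)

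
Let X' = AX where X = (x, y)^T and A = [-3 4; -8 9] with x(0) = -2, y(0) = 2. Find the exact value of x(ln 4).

A = [[-3,4],[-8,9]]; eigenvalues λ = 1, 5.
Eigenvectors: (1,1) for λ=1, (1,2) for λ=5.
From the initial condition, c_1 = -6, c_2 = 4.
x(ln 4) = (-6)(4^1)(1) + (4)(4^5)(1) = 4072.

4072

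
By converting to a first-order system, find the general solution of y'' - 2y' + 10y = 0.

Let x_1 = y, x_2 = y'. Then x_1' = x_2 and x_2' = -10x_1 + 2x_2.
A = [[0,1],[-10,2]]; det(A-λI) = λ^2 - 2λ + 10.
Eigenvalues λ = 1 ± 3i.

y(t) = K_1e^(t)cos(3t) + K_2e^(t)sin(3t)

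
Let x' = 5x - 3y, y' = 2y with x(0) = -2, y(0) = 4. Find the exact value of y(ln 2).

16

A = [[5,-3],[0,2]]; eigenvalues λ = 5, 2.
Eigenvectors: (-1,0) for λ=5, (1,1) for λ=2.
From the initial condition, c_1 = 6, c_2 = 4.
y(ln 2) = (6)(2^5)(0) + (4)(2^2)(1) = 16.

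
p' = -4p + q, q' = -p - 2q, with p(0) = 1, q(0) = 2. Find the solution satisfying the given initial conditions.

p(t) = te^(-3t) + e^(-3t), q(t) = te^(-3t) + 2e^(-3t)

Coefficient matrix A = [[-4, 1], [-1, -2]].
Characteristic polynomial det(A - λI) = λ^2 + 6λ + 9 = 0.
Single eigenvalue λ = -3 with algebraic multiplicity 2.
Eigenvector v = (1,1); generalized eigenvector w with (A-λI)w=v is (-3,-2).
General solution: e^(-3t)[C_1·v + C_2·(t·v + w)].
Applying p(0)=1, q(0)=2 gives C_1=4, C_2=1.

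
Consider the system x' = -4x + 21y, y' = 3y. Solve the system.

x(t) = -3c_1e^(3t) + c_2e^(-4t), y(t) = -c_1e^(3t)

Coefficient matrix A = [[-4, 21], [0, 3]].
Characteristic polynomial det(A - λI) = λ^2 + λ - 12 = 0.
Eigenvalues λ = 3, -4.
For λ=3: (A-λI) row 1 is [-7, 21], so an eigenvector is (-3, -1).
For λ=-4: (A-λI) row 1 is [0, 21], so an eigenvector is (1, 0).
General solution: c_1e^(3t)(-3,-1) + c_2e^(-4t)(1,0).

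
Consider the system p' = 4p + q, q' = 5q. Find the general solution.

p(t) = c_1e^(4t) - c_2e^(5t), q(t) = -c_2e^(5t)

Coefficient matrix A = [[4, 1], [0, 5]].
Characteristic polynomial det(A - λI) = λ^2 - 9λ + 20 = 0.
Eigenvalues λ = 4, 5.
For λ=4: (A-λI) row 1 is [0, 1], so an eigenvector is (1, 0).
For λ=5: (A-λI) row 1 is [-1, 1], so an eigenvector is (-1, -1).
General solution: c_1e^(4t)(1,0) + c_2e^(5t)(-1,-1).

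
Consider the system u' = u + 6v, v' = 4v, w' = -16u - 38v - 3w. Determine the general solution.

u(t) = 2c_2e^(4t) + c_3e^(t), v(t) = c_2e^(4t), w(t) = c_1e^(-3t) - 10c_2e^(4t) - 4c_3e^(t)

Coefficient matrix A = [[1, 6, 0], [0, 4, 0], [-16, -38, -3]].
det(A - λI) = 0 gives eigenvalues λ = -3, 4, 1.
For λ=-3: eigenvector (0,0,1).
For λ=4: eigenvector (2,1,-10).
For λ=1: eigenvector (1,0,-4).
General solution: c_1e^(-3t)(0,0,1) + c_2e^(4t)(2,1,-10) + c_3e^(t)(1,0,-4).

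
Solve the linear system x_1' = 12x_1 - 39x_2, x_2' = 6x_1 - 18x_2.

x_1(t) = -2K_1e^(-3t)sin(3t) - 3K_1e^(-3t)cos(3t) - 3K_2e^(-3t)sin(3t) + 2K_2e^(-3t)cos(3t), x_2(t) = -K_1e^(-3t)sin(3t) - K_1e^(-3t)cos(3t) - K_2e^(-3t)sin(3t) + K_2e^(-3t)cos(3t)

Coefficient matrix A = [[12, -39], [6, -18]].
Characteristic polynomial det(A - λI) = λ^2 + 6λ + 18 = 0.
Eigenvalues λ = -3 ± 3i (complex conjugate pair).
For λ=-3+3i: an eigenvector is (-3,-1) - i(-2,-1) = (-3 + 2i, -1 + i).
A real fundamental pair from Re and Im of e^((-3+3i)t)v: X_1 = e^(-3t)(cos(3t)·(-3,-1) + sin(3t)·(-2,-1)), X_2 = e^(-3t)(sin(3t)·(-3,-1) - cos(3t)·(-2,-1)).
General solution: K_1X_1 + K_2X_2.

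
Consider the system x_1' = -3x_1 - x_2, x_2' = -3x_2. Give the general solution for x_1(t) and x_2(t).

x_1(t) = K_1e^(-3t) + K_2te^(-3t) + 2K_2e^(-3t), x_2(t) = -K_2e^(-3t)

Coefficient matrix A = [[-3, -1], [0, -3]].
Characteristic polynomial det(A - λI) = λ^2 + 6λ + 9 = 0.
Single eigenvalue λ = -3 with algebraic multiplicity 2.
Eigenvector v = (1,0); generalized eigenvector w with (A-λI)w=v is (2,-1).
General solution: e^(-3t)[K_1·v + K_2·(t·v + w)].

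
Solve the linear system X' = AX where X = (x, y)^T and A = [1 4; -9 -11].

Coefficient matrix A = [[1, 4], [-9, -11]].
Characteristic polynomial det(A - λI) = λ^2 + 10λ + 25 = 0.
Single eigenvalue λ = -5 with algebraic multiplicity 2.
Eigenvector v = (2,-3); generalized eigenvector w with (A-λI)w=v is (-1,2).
General solution: e^(-5t)[c_1·v + c_2·(t·v + w)].

x(t) = 2c_1e^(-5t) + 2c_2te^(-5t) - c_2e^(-5t), y(t) = -3c_1e^(-5t) - 3c_2te^(-5t) + 2c_2e^(-5t)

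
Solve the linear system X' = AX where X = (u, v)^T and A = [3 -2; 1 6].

u(t) = C_1e^(5t) + 2C_2e^(4t), v(t) = -C_1e^(5t) - C_2e^(4t)

Coefficient matrix A = [[3, -2], [1, 6]].
Characteristic polynomial det(A - λI) = λ^2 - 9λ + 20 = 0.
Eigenvalues λ = 5, 4.
For λ=5: (A-λI) row 1 is [-2, -2], so an eigenvector is (1, -1).
For λ=4: (A-λI) row 1 is [-1, -2], so an eigenvector is (2, -1).
General solution: C_1e^(5t)(1,-1) + C_2e^(4t)(2,-1).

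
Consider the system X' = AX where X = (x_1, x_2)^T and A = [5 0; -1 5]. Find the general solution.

Coefficient matrix A = [[5, 0], [-1, 5]].
Characteristic polynomial det(A - λI) = λ^2 - 10λ + 25 = 0.
Single eigenvalue λ = 5 with algebraic multiplicity 2.
Eigenvector v = (0,-1); generalized eigenvector w with (A-λI)w=v is (1,-3).
General solution: e^(5t)[c_1·v + c_2·(t·v + w)].

x_1(t) = c_2e^(5t), x_2(t) = -c_1e^(5t) - c_2te^(5t) - 3c_2e^(5t)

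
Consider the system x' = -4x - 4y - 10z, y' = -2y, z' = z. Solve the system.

x(t) = -2K_1e^(-2t) + K_2e^(-4t) - 2K_3e^(t), y(t) = K_1e^(-2t), z(t) = K_3e^(t)

Coefficient matrix A = [[-4, -4, -10], [0, -2, 0], [0, 0, 1]].
det(A - λI) = 0 gives eigenvalues λ = -2, -4, 1.
For λ=-2: eigenvector (-2,1,0).
For λ=-4: eigenvector (1,0,0).
For λ=1: eigenvector (-2,0,1).
General solution: K_1e^(-2t)(-2,1,0) + K_2e^(-4t)(1,0,0) + K_3e^(t)(-2,0,1).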